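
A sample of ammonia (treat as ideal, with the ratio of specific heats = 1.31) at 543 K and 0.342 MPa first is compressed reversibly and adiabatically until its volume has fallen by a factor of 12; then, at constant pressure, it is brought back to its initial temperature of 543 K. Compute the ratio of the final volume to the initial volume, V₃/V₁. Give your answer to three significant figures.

Adiabatic step: V₂/V₁ = 0.08333; T₂ = T₁·12^(0.31) = 1173 K.
Isobaric step: V₃/V₂ = T₃/T₂ = 543/1173.
V₃/V₁ = (V₂/V₁)(V₃/V₂) = 0.08333 × (543/1173) = 0.03857.

V₃/V₁ ≈ 0.0386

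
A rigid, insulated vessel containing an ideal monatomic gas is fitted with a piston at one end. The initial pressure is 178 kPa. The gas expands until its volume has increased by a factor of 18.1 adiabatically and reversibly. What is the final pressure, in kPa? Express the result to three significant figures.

P₂ ≈ 1.43 kPa

Adiabatic: P₁V₁^γ = P₂V₂^γ ⇒ P₂ = P₁ (V₁/V₂)^γ.
For a monatomic ideal gas γ = 5/3.
P₂ = 178 × (1/18.1)^(5/3) = 1.427 kPa.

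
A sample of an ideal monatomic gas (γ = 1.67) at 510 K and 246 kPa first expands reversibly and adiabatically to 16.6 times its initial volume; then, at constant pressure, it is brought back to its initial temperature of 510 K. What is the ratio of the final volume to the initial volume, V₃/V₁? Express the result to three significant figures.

V₃/V₁ ≈ 109

Adiabatic step: V₂/V₁ = 16.6; T₂ = T₁·(1/16.6)^(0.67) = 77.64 K.
Isobaric step: V₃/V₂ = T₃/T₂ = 510/77.64.
V₃/V₁ = (V₂/V₁)(V₃/V₂) = 16.6 × (510/77.64) = 109.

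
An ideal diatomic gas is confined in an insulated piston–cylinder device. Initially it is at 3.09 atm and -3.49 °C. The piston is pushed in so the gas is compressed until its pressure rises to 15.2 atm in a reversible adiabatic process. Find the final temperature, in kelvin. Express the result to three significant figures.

Along an adiabat T P^((1−γ)/γ) is constant, so T₂ = T₁ (P₂/P₁)^((γ−1)/γ).
For a diatomic ideal gas γ = 7/5, so (γ−1)/γ = 2/7.
T₁ = -3.49 °C = 269.7 K.
T₂ = 269.7 × (15.2/3.09)^(2/7) = 425.1 K.

T₂ ≈ 425 K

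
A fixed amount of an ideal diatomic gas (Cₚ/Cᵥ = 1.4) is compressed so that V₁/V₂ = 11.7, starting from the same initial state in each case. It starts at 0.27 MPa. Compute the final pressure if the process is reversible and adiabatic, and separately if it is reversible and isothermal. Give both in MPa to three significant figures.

adiabatic: 8.45 MPa; isothermal: 3.16 MPa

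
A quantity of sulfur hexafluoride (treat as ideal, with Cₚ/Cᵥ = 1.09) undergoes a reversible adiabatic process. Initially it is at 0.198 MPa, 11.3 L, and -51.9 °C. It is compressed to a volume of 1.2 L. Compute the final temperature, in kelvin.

T₂ ≈ 271 K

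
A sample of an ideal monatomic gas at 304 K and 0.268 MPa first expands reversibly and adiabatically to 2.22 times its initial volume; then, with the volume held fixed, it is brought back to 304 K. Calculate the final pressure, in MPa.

For a monatomic ideal gas γ = 5/3.
Adiabatic step (PV^γ = const): P₂ = 0.268×(1/2.22)^(5/3) = 0.07094 MPa; T₂ = 304×(1/2.22)^(2/3) = 178.6 K.
Isochoric: P₃ = P₂(T₃/T₂) = 0.07094 × (304/178.6) = 0.1207 MPa.

P₃ ≈ 0.121 MPa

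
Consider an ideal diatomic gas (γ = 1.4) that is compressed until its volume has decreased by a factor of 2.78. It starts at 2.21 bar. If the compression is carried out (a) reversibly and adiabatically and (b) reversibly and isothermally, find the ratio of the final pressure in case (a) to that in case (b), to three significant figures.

P_adiabatic / P_isothermal ≈ 1.51

Isothermal: P_b = P₁(V₁/V₂) = 2.21×2.78.
Adiabatic: P_a = P₁(V₁/V₂)^γ = 2.21×2.78^(1.4).
P_a/P_b = (V₁/V₂)^(γ−1) = 2.78^(0.4) = 1.505.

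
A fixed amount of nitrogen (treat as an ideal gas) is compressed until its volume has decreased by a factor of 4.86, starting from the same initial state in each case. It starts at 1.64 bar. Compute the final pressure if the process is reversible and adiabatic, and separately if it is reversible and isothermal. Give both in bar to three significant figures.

adiabatic: 15.0 bar; isothermal: 7.97 bar

For a diatomic ideal gas γ = 7/5.
Isothermal: P₂ = P₁(V₁/V₂) = 1.64×4.86 = 7.97 bar.
Adiabatic: P₂ = P₁(V₁/V₂)^γ = 1.64×4.86^(7/5) = 15 bar.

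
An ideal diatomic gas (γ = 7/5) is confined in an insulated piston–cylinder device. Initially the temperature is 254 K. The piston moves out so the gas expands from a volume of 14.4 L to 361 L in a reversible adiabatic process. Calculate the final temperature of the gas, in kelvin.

T₂ ≈ 70.0 K

Adiabatic: T₁V₁^(γ−1) = T₂V₂^(γ−1) ⇒ T₂ = T₁ (V₁/V₂)^(γ−1).
T₂ = 254 × (14.4/361)^(2/5) = 70.01 K.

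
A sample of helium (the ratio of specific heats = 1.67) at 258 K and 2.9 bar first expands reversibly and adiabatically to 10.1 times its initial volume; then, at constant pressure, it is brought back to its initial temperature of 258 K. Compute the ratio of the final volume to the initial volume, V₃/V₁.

Adiabatic step: V₂/V₁ = 10.1; T₂ = T₁·(1/10.1)^(0.67) = 54.79 K.
Isobaric step: V₃/V₂ = T₃/T₂ = 258/54.79.
V₃/V₁ = (V₂/V₁)(V₃/V₂) = 10.1 × (258/54.79) = 47.56.

V₃/V₁ ≈ 47.6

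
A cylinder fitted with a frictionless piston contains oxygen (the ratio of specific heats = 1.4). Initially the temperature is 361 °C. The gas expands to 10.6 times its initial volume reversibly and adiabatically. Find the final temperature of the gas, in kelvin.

T₂ ≈ 247 K

For a reversible adiabat TV^(γ−1) is constant, so T₂ = T₁ (V₁/V₂)^(γ−1).
T₁ = 361 °C = 634.1 K.
T₂ = 634.1 × (1/10.6)^(0.4) = 246.6 K.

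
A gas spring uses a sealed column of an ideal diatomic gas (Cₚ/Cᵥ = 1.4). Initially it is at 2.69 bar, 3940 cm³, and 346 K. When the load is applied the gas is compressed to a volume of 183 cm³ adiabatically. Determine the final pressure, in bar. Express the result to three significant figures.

P₂ ≈ 198 bar

Adiabatic: P₁V₁^γ = P₂V₂^γ ⇒ P₂ = P₁ (V₁/V₂)^γ.
P₂ = 2.69 × (3940/183)^(1.4) = 197.7 bar.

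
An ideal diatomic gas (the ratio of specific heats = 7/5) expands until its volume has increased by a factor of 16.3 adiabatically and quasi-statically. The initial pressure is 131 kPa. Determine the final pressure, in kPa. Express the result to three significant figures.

P₂ ≈ 2.63 kPa

Since PV^γ is constant along a reversible adiabat, P₂ = P₁ (V₁/V₂)^γ.
P₂ = 131 × (1/16.3)^(7/5) = 2.632 kPa.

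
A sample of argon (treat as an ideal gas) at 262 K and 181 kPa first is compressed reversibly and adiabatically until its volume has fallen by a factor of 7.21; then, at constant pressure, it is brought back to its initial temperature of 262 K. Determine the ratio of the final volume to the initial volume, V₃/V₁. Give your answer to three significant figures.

V₃/V₁ ≈ 0.0372

For a monatomic ideal gas γ = 5/3.
Adiabatic step: V₂/V₁ = 0.1387; T₂ = T₁·7.21^(2/3) = 977.8 K.
Isobaric step: V₃/V₂ = T₃/T₂ = 262/977.8.
V₃/V₁ = (V₂/V₁)(V₃/V₂) = 0.1387 × (262/977.8) = 0.03716.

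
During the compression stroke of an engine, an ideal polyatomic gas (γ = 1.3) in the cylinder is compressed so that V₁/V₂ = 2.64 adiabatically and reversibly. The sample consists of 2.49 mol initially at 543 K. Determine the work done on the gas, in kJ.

Adiabatic: T₁V₁^(γ−1) = T₂V₂^(γ−1) ⇒ T₂ = T₁ (V₁/V₂)^(γ−1).
T₂ = 543 × 2.64^(0.3) = 726.6 K.
Q = 0, so ΔU = W_on_gas = nCᵥΔT with Cᵥ = R/(γ−1) = 27.71 J/(mol·K).
ΔU = 2.49 × 27.71 × (726.6 − 543) = 12670 J.

W ≈ 12.7 kJ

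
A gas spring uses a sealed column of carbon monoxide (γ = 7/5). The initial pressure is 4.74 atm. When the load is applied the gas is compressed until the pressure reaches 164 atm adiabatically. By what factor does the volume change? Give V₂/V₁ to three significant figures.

V₂/V₁ ≈ 0.0796

From PV^γ = const, V₂/V₁ = (P₁/P₂)^(1/γ).
V₂/V₁ = (4.74/164)^(5/7) = 0.07956.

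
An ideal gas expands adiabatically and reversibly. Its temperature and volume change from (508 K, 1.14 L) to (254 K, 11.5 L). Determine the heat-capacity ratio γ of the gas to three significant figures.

γ ≈ 1.30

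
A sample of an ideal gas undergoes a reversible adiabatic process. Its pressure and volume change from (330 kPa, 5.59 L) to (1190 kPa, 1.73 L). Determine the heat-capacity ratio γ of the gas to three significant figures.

γ ≈ 1.09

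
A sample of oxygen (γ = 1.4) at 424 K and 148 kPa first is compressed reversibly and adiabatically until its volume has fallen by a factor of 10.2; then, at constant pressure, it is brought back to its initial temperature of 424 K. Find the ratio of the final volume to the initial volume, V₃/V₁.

V₃/V₁ ≈ 0.0387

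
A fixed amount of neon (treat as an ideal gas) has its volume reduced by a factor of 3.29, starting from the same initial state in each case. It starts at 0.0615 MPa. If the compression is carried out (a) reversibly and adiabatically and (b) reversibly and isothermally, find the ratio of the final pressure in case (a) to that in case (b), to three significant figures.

For a monatomic ideal gas γ = 5/3.
Isothermal: P_b = P₁(V₁/V₂) = 0.0615×3.29.
Adiabatic: P_a = P₁(V₁/V₂)^γ = 0.0615×3.29^(5/3).
P_a/P_b = (V₁/V₂)^(γ−1) = 3.29^(2/3) = 2.212.

P_adiabatic / P_isothermal ≈ 2.21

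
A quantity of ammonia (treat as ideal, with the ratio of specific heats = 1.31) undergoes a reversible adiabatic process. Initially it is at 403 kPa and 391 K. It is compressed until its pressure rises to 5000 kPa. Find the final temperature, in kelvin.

T₂ ≈ 710 K

Along an adiabat T P^((1−γ)/γ) is constant, so T₂ = T₁ (P₂/P₁)^((γ−1)/γ).
T₂ = 391 × (5000/403)^(0.237) = 709.5 K.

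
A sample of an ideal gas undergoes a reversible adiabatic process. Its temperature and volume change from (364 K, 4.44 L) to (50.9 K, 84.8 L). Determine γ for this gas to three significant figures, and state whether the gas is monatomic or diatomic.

γ ≈ 1.67; monatomic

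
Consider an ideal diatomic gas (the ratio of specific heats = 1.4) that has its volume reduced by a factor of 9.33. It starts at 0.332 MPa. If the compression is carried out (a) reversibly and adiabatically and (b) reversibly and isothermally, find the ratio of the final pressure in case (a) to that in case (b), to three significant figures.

Isothermal: P_b = P₁(V₁/V₂) = 0.332×9.33.
Adiabatic: P_a = P₁(V₁/V₂)^γ = 0.332×9.33^(1.4).
P_a/P_b = (V₁/V₂)^(γ−1) = 9.33^(0.4) = 2.443.

P_adiabatic / P_isothermal ≈ 2.44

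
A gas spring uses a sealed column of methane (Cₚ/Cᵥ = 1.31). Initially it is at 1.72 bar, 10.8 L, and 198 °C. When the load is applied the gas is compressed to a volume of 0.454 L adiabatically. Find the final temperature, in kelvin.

T₂ ≈ 1260 K

For a reversible adiabat TV^(γ−1) is constant, so T₂ = T₁ (V₁/V₂)^(γ−1).
T₁ = 198 °C = 471.1 K.
T₂ = 471.1 × (10.8/0.454)^(0.31) = 1258 K.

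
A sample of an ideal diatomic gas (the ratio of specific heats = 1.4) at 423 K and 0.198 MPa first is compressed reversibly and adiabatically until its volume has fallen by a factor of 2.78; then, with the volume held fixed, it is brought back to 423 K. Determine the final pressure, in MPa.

Adiabatic step (PV^γ = const): P₂ = 0.198×2.78^(1.4) = 0.8286 MPa; T₂ = 423×2.78^(0.4) = 636.7 K.
Isochoric: P₃ = P₂(T₃/T₂) = 0.8286 × (423/636.7) = 0.5504 MPa.

P₃ ≈ 0.550 MPa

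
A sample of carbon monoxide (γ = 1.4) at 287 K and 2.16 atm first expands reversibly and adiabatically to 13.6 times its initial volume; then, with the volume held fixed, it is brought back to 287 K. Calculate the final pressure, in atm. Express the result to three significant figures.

P₃ ≈ 0.159 atm

Adiabatic step (PV^γ = const): P₂ = 2.16×(1/13.6)^(1.4) = 0.05591 atm; T₂ = 287×(1/13.6)^(0.4) = 101 K.
Isochoric: P₃ = P₂(T₃/T₂) = 0.05591 × (287/101) = 0.1588 atm.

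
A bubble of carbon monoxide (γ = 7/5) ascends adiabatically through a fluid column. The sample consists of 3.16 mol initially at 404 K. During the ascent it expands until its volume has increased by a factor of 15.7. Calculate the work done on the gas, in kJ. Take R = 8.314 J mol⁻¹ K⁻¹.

W ≈ -17.7 kJ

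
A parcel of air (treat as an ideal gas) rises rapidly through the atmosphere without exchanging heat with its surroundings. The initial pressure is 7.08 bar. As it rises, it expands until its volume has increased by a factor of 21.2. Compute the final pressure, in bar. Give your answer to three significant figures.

P₂ ≈ 0.0984 bar

Adiabatic: P₁V₁^γ = P₂V₂^γ ⇒ P₂ = P₁ (V₁/V₂)^γ.
For a diatomic ideal gas γ = 7/5.
P₂ = 7.08 × (1/21.2)^(7/5) = 0.09844 bar.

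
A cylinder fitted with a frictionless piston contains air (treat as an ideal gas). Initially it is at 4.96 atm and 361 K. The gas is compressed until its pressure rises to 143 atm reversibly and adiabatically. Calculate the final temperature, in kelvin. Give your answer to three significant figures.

T₂ ≈ 943 K

Along an adiabat T P^((1−γ)/γ) is constant, so T₂ = T₁ (P₂/P₁)^((γ−1)/γ).
For a diatomic ideal gas γ = 7/5, so (γ−1)/γ = 2/7.
T₂ = 361 × (143/4.96)^(2/7) = 943.2 K.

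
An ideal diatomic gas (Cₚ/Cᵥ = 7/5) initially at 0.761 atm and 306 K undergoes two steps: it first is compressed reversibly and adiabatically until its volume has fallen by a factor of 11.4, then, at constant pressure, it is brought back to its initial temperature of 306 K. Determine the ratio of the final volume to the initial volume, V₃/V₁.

V₃/V₁ ≈ 0.0331

Adiabatic step: V₂/V₁ = 0.08772; T₂ = T₁·11.4^(2/5) = 810 K.
Isobaric step: V₃/V₂ = T₃/T₂ = 306/810.
V₃/V₁ = (V₂/V₁)(V₃/V₂) = 0.08772 × (306/810) = 0.03314.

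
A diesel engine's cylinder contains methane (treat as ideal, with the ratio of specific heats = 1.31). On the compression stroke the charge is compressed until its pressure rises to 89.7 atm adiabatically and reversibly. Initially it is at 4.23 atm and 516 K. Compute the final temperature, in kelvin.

T₂ ≈ 1060 K

Along an adiabat T P^((1−γ)/γ) is constant, so T₂ = T₁ (P₂/P₁)^((γ−1)/γ).
T₂ = 516 × (89.7/4.23)^(0.237) = 1063 K.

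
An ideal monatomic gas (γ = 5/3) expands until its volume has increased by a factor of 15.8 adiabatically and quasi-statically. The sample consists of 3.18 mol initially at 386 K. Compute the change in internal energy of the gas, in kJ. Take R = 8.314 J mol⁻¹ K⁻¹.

ΔU ≈ -12.9 kJ

For a reversible adiabat TV^(γ−1) is constant, so T₂ = T₁ (V₁/V₂)^(γ−1).
T₂ = 386 × (1/15.8)^(2/3) = 61.3 K.
Q = 0, so ΔU = W_on_gas = nCᵥΔT with Cᵥ = R/(γ−1) = 12.47 J/(mol·K).
ΔU = 3.18 × 12.47 × (61.3 − 386) = -12880 J.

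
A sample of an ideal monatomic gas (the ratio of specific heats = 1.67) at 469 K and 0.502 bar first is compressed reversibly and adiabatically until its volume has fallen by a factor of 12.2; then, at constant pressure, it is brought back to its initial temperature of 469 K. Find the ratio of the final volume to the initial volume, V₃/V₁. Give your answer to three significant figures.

V₃/V₁ ≈ 0.0153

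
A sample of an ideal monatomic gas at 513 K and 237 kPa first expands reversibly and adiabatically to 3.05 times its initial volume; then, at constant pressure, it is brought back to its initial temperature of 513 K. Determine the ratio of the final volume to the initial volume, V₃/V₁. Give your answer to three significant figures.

V₃/V₁ ≈ 6.41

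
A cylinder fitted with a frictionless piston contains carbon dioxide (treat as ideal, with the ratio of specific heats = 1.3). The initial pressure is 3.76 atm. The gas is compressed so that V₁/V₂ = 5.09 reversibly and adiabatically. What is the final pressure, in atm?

Since PV^γ is constant along a reversible adiabat, P₂ = P₁ (V₁/V₂)^γ.
P₂ = 3.76 × 5.09^(1.3) = 31.18 atm.

P₂ ≈ 31.2 atm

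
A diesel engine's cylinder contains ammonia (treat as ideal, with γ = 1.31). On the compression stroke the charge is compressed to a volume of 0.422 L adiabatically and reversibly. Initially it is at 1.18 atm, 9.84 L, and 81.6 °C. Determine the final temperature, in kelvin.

T₂ ≈ 942 K

For a reversible adiabat TV^(γ−1) is constant, so T₂ = T₁ (V₁/V₂)^(γ−1).
T₁ = 81.6 °C = 354.8 K.
T₂ = 354.8 × (9.84/0.422)^(0.31) = 941.7 K.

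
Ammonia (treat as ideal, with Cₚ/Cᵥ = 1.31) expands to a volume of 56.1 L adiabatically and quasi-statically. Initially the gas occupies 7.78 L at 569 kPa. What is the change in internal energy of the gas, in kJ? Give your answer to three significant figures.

P₂ = P₁(V₁/V₂)^γ = 569×(7.78/56.1)^(1.31) = 42.77 kPa.
For a reversible adiabat, W_by_gas = (P₁V₁ − P₂V₂)/(γ−1).
W_by = (569000×0.00778 − 42770×0.0561) / (0.31) = 6540 J.
Q = 0 ⇒ ΔU = −W_by = -6540 J.

ΔU ≈ -6.54 kJ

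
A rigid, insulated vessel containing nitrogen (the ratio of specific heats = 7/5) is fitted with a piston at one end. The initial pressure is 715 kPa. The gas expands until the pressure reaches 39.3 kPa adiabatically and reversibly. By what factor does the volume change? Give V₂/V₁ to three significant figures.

V₂/V₁ ≈ 7.94

From PV^γ = const, V₂/V₁ = (P₁/P₂)^(1/γ).
V₂/V₁ = (715/39.3)^(5/7) = 7.942.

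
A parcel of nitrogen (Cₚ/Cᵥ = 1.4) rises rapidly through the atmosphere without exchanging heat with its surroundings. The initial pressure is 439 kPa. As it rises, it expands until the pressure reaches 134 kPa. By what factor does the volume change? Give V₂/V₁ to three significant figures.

From PV^γ = const, V₂/V₁ = (P₁/P₂)^(1/γ).
V₂/V₁ = (439/134)^(0.714) = 2.334.

V₂/V₁ ≈ 2.33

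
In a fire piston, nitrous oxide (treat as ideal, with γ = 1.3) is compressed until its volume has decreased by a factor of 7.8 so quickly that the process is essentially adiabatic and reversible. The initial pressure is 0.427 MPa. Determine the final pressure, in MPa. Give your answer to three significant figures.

P₂ ≈ 6.17 MPa

Since PV^γ is constant along a reversible adiabat, P₂ = P₁ (V₁/V₂)^γ.
P₂ = 0.427 × 7.8^(1.3) = 6.168 MPa.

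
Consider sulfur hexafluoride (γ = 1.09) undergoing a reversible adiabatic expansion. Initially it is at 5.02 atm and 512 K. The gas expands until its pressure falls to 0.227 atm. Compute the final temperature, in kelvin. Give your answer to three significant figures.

Along an adiabat T P^((1−γ)/γ) is constant, so T₂ = T₁ (P₂/P₁)^((γ−1)/γ).
T₂ = 512 × (0.227/5.02)^(0.0826) = 396.5 K.

T₂ ≈ 396 K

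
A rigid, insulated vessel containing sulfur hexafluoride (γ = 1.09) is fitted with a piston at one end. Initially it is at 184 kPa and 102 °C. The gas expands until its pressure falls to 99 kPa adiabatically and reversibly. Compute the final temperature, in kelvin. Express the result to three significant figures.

T₂ ≈ 356 K

Along an adiabat T P^((1−γ)/γ) is constant, so T₂ = T₁ (P₂/P₁)^((γ−1)/γ).
T₁ = 102 °C = 375.1 K.
T₂ = 375.1 × (99/184)^(0.0826) = 356.4 K.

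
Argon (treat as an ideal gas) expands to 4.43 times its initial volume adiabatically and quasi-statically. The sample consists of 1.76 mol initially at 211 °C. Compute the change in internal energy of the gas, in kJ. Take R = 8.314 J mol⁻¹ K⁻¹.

For a reversible adiabat TV^(γ−1) is constant, so T₂ = T₁ (V₁/V₂)^(γ−1).
γ = 5/3 for a monatomic ideal gas, so γ−1 = 2/3.
T₁ = 211 °C = 484.1 K.
T₂ = 484.1 × (1/4.43)^(2/3) = 179.5 K.
Q = 0, so ΔU = W_on_gas = nCᵥΔT with Cᵥ = R/(γ−1) = 12.47 J/(mol·K).
ΔU = 1.76 × 12.47 × (179.5 − 484.1) = -6687 J.

ΔU ≈ -6.69 kJ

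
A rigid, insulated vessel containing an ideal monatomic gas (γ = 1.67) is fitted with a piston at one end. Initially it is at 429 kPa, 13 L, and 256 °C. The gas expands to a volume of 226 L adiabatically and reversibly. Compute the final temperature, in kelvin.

T₂ ≈ 78.1 K

For a reversible adiabat TV^(γ−1) is constant, so T₂ = T₁ (V₁/V₂)^(γ−1).
T₁ = 256 °C = 529.1 K.
T₂ = 529.1 × (13/226)^(0.67) = 78.1 K.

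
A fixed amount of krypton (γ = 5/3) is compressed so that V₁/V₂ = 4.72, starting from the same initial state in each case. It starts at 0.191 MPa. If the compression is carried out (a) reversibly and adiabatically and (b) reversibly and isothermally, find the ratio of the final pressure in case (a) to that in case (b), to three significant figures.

P_adiabatic / P_isothermal ≈ 2.81

Isothermal: P_b = P₁(V₁/V₂) = 0.191×4.72.
Adiabatic: P_a = P₁(V₁/V₂)^γ = 0.191×4.72^(5/3).
P_a/P_b = (V₁/V₂)^(γ−1) = 4.72^(2/3) = 2.814.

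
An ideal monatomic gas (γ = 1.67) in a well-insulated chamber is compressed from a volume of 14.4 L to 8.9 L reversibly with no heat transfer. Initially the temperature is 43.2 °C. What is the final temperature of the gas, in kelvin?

T₂ ≈ 437 K

Adiabatic: T₁V₁^(γ−1) = T₂V₂^(γ−1) ⇒ T₂ = T₁ (V₁/V₂)^(γ−1).
T₁ = 43.2 °C = 316.3 K.
T₂ = 316.3 × (14.4/8.9)^(0.67) = 436.7 K.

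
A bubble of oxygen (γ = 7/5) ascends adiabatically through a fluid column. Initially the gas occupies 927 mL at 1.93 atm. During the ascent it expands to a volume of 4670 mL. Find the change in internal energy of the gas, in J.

P₂ = P₁(V₁/V₂)^γ = 1.93×(927/4670)^(7/5) = 0.2006 atm.
For a reversible adiabat, W_by_gas = (P₁V₁ − P₂V₂)/(γ−1).
W_by = (195600×0.000927 − 20330×0.00467) / (2/5) = 215.8 J.
Q = 0 ⇒ ΔU = −W_by = -215.8 J.

ΔU ≈ -216 J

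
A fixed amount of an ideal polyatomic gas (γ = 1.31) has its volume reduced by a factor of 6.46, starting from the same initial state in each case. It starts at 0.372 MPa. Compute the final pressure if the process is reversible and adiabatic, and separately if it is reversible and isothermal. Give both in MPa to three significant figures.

Isothermal: P₂ = P₁(V₁/V₂) = 0.372×6.46 = 2.403 MPa.
Adiabatic: P₂ = P₁(V₁/V₂)^γ = 0.372×6.46^(1.31) = 4.285 MPa.

adiabatic: 4.28 MPa; isothermal: 2.40 MPa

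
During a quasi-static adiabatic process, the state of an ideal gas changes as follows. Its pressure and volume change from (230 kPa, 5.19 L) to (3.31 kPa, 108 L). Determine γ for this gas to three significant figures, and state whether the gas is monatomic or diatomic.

γ ≈ 1.40; diatomic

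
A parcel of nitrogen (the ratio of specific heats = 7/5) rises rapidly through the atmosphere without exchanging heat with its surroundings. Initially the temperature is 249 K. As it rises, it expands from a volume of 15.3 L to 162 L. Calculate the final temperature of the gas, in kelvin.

For a reversible adiabat TV^(γ−1) is constant, so T₂ = T₁ (V₁/V₂)^(γ−1).
T₂ = 249 × (15.3/162)^(2/5) = 96.89 K.

T₂ ≈ 96.9 K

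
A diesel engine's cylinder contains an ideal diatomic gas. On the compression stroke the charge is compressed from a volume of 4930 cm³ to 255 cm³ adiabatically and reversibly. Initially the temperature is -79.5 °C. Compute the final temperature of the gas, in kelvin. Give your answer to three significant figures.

T₂ ≈ 633 K

Adiabatic: T₁V₁^(γ−1) = T₂V₂^(γ−1) ⇒ T₂ = T₁ (V₁/V₂)^(γ−1).
For a diatomic ideal gas γ = 7/5, so γ−1 = 2/5.
T₁ = -79.5 °C = 193.6 K.
T₂ = 193.6 × (4930/255)^(2/5) = 633.2 K.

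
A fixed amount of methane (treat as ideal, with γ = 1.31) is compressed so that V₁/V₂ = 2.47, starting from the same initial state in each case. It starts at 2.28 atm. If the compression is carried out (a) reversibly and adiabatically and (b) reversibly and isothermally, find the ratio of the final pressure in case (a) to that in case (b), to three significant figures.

P_adiabatic / P_isothermal ≈ 1.32

Isothermal: P_b = P₁(V₁/V₂) = 2.28×2.47.
Adiabatic: P_a = P₁(V₁/V₂)^γ = 2.28×2.47^(1.31).
P_a/P_b = (V₁/V₂)^(γ−1) = 2.47^(0.31) = 1.324.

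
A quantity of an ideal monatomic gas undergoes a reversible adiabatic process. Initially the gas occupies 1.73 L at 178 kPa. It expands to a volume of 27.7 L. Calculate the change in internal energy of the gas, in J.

ΔU ≈ -389 J

γ = 5/3 for a monatomic ideal gas.
P₂ = P₁(V₁/V₂)^γ = 178×(1.73/27.7)^(5/3) = 1.75 kPa.
For a reversible adiabat, W_by_gas = (P₁V₁ − P₂V₂)/(γ−1).
W_by = (178000×0.00173 − 1750×0.0277) / (2/3) = 389.2 J.
Q = 0 ⇒ ΔU = −W_by = -389.2 J.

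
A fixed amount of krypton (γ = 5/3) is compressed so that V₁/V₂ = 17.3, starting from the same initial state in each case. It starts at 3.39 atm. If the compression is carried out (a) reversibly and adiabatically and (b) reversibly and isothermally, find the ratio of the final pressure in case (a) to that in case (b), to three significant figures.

Isothermal: P_b = P₁(V₁/V₂) = 3.39×17.3.
Adiabatic: P_a = P₁(V₁/V₂)^γ = 3.39×17.3^(5/3).
P_a/P_b = (V₁/V₂)^(γ−1) = 17.3^(2/3) = 6.689.

P_adiabatic / P_isothermal ≈ 6.69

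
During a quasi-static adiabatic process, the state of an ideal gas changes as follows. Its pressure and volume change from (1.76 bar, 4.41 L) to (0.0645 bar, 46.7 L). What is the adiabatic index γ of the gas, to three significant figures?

γ ≈ 1.40

PV^γ = const ⇒ γ = ln(P₂/P₁) / ln(V₁/V₂).
γ = ln(0.0645/1.76) / ln(4.41/46.7) = 1.401.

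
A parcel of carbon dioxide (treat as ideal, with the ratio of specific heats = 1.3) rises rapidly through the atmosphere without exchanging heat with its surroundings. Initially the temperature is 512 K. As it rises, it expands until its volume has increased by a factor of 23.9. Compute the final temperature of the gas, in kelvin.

T₂ ≈ 198 K

Adiabatic: T₁V₁^(γ−1) = T₂V₂^(γ−1) ⇒ T₂ = T₁ (V₁/V₂)^(γ−1).
T₂ = 512 × (1/23.9)^(0.3) = 197.6 K.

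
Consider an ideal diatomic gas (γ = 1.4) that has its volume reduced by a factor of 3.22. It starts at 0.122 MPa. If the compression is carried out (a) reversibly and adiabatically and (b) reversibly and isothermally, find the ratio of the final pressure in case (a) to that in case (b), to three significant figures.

P_adiabatic / P_isothermal ≈ 1.60

Isothermal: P_b = P₁(V₁/V₂) = 0.122×3.22.
Adiabatic: P_a = P₁(V₁/V₂)^γ = 0.122×3.22^(1.4).
P_a/P_b = (V₁/V₂)^(γ−1) = 3.22^(0.4) = 1.596.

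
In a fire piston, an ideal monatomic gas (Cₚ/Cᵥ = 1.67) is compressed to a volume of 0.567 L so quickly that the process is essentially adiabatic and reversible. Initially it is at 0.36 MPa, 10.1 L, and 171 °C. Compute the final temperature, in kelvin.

T₂ ≈ 3060 K

Adiabatic: T₁V₁^(γ−1) = T₂V₂^(γ−1) ⇒ T₂ = T₁ (V₁/V₂)^(γ−1).
T₁ = 171 °C = 444.1 K.
T₂ = 444.1 × (10.1/0.567)^(0.67) = 3059 K.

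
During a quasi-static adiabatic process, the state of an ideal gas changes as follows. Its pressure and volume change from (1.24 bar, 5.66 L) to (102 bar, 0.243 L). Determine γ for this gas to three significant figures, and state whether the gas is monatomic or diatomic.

γ ≈ 1.40; diatomic

PV^γ = const ⇒ γ = ln(P₂/P₁) / ln(V₁/V₂).
γ = ln(102/1.24) / ln(5.66/0.243) = 1.401.
γ ≈ 1.40 is close to 7/5, so the gas is diatomic.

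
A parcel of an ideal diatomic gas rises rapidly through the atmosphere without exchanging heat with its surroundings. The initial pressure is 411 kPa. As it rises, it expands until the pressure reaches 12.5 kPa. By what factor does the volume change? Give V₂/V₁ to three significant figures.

V₂/V₁ ≈ 12.1

From PV^γ = const, V₂/V₁ = (P₁/P₂)^(1/γ).
For a diatomic ideal gas γ = 7/5.
V₂/V₁ = (411/12.5)^(5/7) = 12.12.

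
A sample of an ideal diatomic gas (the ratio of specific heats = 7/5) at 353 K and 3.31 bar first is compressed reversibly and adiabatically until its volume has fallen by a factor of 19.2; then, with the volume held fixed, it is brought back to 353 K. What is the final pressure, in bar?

Adiabatic step (PV^γ = const): P₂ = 3.31×19.2^(7/5) = 207.2 bar; T₂ = 353×19.2^(2/5) = 1151 K.
Isochoric: P₃ = P₂(T₃/T₂) = 207.2 × (353/1151) = 63.55 bar.

P₃ ≈ 63.6 bar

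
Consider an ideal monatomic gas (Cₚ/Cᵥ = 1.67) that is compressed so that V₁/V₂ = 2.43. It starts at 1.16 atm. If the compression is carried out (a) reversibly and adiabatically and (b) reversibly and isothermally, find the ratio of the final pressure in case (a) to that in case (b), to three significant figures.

Isothermal: P_b = P₁(V₁/V₂) = 1.16×2.43.
Adiabatic: P_a = P₁(V₁/V₂)^γ = 1.16×2.43^(1.67).
P_a/P_b = (V₁/V₂)^(γ−1) = 2.43^(0.67) = 1.813.

P_adiabatic / P_isothermal ≈ 1.81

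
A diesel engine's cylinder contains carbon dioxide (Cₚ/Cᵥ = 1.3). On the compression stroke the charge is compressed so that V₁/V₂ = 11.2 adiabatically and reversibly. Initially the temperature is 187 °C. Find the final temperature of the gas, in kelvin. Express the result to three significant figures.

T₂ ≈ 950 K

For a reversible adiabat TV^(γ−1) is constant, so T₂ = T₁ (V₁/V₂)^(γ−1).
T₁ = 187 °C = 460.1 K.
T₂ = 460.1 × 11.2^(0.3) = 949.9 K.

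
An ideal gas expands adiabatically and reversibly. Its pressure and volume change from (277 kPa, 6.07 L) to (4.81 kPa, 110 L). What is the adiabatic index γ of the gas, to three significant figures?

γ ≈ 1.40

PV^γ = const ⇒ γ = ln(P₂/P₁) / ln(V₁/V₂).
γ = ln(4.81/277) / ln(6.07/110) = 1.399.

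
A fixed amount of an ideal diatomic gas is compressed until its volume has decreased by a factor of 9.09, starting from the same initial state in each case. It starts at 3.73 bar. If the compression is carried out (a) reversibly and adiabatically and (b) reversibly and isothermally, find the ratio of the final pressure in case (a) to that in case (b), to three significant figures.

P_adiabatic / P_isothermal ≈ 2.42

For a diatomic ideal gas γ = 7/5.
Isothermal: P_b = P₁(V₁/V₂) = 3.73×9.09.
Adiabatic: P_a = P₁(V₁/V₂)^γ = 3.73×9.09^(7/5).
P_a/P_b = (V₁/V₂)^(γ−1) = 9.09^(2/5) = 2.418.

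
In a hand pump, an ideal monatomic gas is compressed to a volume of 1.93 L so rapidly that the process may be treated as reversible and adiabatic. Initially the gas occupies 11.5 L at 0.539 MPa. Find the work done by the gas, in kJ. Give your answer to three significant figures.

γ = 5/3 for a monatomic ideal gas.
P₂ = P₁(V₁/V₂)^γ = 0.539×(11.5/1.93)^(5/3) = 10.56 MPa.
For a reversible adiabat, W_by_gas = (P₁V₁ − P₂V₂)/(γ−1).
W_by = (539000×0.0115 − 1.056×10^7×0.00193) / (2/3) = -21260 J.

W ≈ -21.3 kJ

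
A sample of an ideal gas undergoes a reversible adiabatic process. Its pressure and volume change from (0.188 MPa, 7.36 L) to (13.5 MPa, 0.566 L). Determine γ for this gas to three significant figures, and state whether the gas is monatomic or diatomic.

γ ≈ 1.67; monatomic

PV^γ = const ⇒ γ = ln(P₂/P₁) / ln(V₁/V₂).
γ = ln(13.5/0.188) / ln(7.36/0.566) = 1.666.
γ ≈ 1.67 is close to 5/3, so the gas is monatomic.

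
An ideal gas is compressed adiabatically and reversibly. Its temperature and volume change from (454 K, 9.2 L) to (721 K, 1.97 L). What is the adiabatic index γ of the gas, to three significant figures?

γ ≈ 1.30

TV^(γ−1) = const ⇒ γ − 1 = ln(T₂/T₁) / ln(V₁/V₂).
γ = 1 + ln(721/454) / ln(9.2/1.97) = 1.3.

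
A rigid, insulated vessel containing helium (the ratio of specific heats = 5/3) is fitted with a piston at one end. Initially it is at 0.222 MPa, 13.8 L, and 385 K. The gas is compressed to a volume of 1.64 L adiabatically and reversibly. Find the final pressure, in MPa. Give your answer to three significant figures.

P₂ ≈ 7.73 MPa

Since PV^γ is constant along a reversible adiabat, P₂ = P₁ (V₁/V₂)^γ.
P₂ = 0.222 × (13.8/1.64)^(5/3) = 7.728 MPa.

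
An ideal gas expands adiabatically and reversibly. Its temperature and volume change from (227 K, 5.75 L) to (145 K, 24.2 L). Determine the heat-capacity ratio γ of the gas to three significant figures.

TV^(γ−1) = const ⇒ γ − 1 = ln(T₂/T₁) / ln(V₁/V₂).
γ = 1 + ln(145/227) / ln(5.75/24.2) = 1.312.

γ ≈ 1.31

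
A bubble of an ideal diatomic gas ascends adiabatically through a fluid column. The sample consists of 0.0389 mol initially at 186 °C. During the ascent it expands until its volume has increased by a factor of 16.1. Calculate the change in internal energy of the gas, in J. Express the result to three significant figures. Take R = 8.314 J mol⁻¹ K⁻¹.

For a reversible adiabat TV^(γ−1) is constant, so T₂ = T₁ (V₁/V₂)^(γ−1).
γ = 7/5 for a diatomic ideal gas, so γ−1 = 2/5.
T₁ = 186 °C = 459.1 K.
T₂ = 459.1 × (1/16.1)^(2/5) = 151.1 K.
Q = 0, so ΔU = W_on_gas = nCᵥΔT with Cᵥ = R/(γ−1) = 20.79 J/(mol·K).
ΔU = 0.0389 × 20.79 × (151.1 − 459.1) = -249.1 J.

ΔU ≈ -249 J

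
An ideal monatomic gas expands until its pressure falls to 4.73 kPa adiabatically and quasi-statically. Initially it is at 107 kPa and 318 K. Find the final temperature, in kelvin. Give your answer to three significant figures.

Along an adiabat T P^((1−γ)/γ) is constant, so T₂ = T₁ (P₂/P₁)^((γ−1)/γ).
For a monatomic ideal gas γ = 5/3, so (γ−1)/γ = 2/5.
T₂ = 318 × (4.73/107)^(2/5) = 91.33 K.

T₂ ≈ 91.3 K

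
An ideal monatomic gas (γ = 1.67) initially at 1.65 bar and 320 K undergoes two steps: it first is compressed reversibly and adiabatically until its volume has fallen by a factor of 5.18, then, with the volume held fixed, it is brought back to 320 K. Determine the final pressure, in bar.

Adiabatic step (PV^γ = const): P₂ = 1.65×5.18^(1.67) = 25.73 bar; T₂ = 320×5.18^(0.67) = 963.3 K.
Isochoric: P₃ = P₂(T₃/T₂) = 25.73 × (320/963.3) = 8.547 bar.

P₃ ≈ 8.55 bar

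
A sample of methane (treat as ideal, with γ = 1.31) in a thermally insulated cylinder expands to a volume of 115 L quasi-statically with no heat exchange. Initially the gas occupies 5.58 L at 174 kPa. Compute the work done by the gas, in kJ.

W ≈ 1.91 kJ

P₂ = P₁(V₁/V₂)^γ = 174×(5.58/115)^(1.31) = 3.305 kPa.
For a reversible adiabat, W_by_gas = (P₁V₁ − P₂V₂)/(γ−1).
W_by = (174000×0.00558 − 3305×0.115) / (0.31) = 1906 J.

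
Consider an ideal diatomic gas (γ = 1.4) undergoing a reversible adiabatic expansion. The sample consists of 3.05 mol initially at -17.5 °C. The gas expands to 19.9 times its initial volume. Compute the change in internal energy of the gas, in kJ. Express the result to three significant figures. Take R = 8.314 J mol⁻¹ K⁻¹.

ΔU ≈ -11.3 kJ

Adiabatic: T₁V₁^(γ−1) = T₂V₂^(γ−1) ⇒ T₂ = T₁ (V₁/V₂)^(γ−1).
T₁ = -17.5 °C = 255.6 K.
T₂ = 255.6 × (1/19.9)^(0.4) = 77.29 K.
Q = 0, so ΔU = W_on_gas = nCᵥΔT with Cᵥ = R/(γ−1) = 20.79 J/(mol·K).
ΔU = 3.05 × 20.79 × (77.29 − 255.6) = -11310 J.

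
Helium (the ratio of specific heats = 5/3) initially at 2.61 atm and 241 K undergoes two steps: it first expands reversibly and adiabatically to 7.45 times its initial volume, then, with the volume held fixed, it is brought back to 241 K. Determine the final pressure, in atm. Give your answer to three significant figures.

Adiabatic step (PV^γ = const): P₂ = 2.61×(1/7.45)^(5/3) = 0.09184 atm; T₂ = 241×(1/7.45)^(2/3) = 63.18 K.
Isochoric: P₃ = P₂(T₃/T₂) = 0.09184 × (241/63.18) = 0.3503 atm.

P₃ ≈ 0.350 atm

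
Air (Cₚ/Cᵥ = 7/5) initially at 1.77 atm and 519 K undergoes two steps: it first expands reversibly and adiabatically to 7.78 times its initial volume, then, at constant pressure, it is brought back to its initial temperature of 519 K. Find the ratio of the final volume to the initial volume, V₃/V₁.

V₃/V₁ ≈ 17.7

Adiabatic step: V₂/V₁ = 7.78; T₂ = T₁·(1/7.78)^(2/5) = 228.4 K.
Isobaric step: V₃/V₂ = T₃/T₂ = 519/228.4.
V₃/V₁ = (V₂/V₁)(V₃/V₂) = 7.78 × (519/228.4) = 17.68.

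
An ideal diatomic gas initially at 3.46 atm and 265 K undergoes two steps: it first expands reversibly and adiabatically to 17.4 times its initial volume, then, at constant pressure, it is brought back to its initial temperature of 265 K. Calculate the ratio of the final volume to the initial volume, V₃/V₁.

V₃/V₁ ≈ 54.5

For a diatomic ideal gas γ = 7/5.
Adiabatic step: V₂/V₁ = 17.4; T₂ = T₁·(1/17.4)^(2/5) = 84.53 K.
Isobaric step: V₃/V₂ = T₃/T₂ = 265/84.53.
V₃/V₁ = (V₂/V₁)(V₃/V₂) = 17.4 × (265/84.53) = 54.55.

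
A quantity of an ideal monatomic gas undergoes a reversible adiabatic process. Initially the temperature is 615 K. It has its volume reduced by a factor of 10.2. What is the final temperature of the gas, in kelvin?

T₂ ≈ 2890 K

For a reversible adiabat TV^(γ−1) is constant, so T₂ = T₁ (V₁/V₂)^(γ−1).
For a monatomic ideal gas γ = 5/3, so γ−1 = 2/3.
T₂ = 615 × 10.2^(2/3) = 2893 K.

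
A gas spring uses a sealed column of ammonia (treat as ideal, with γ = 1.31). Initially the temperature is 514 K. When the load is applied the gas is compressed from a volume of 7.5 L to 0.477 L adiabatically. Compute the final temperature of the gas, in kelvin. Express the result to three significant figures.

For a reversible adiabat TV^(γ−1) is constant, so T₂ = T₁ (V₁/V₂)^(γ−1).
T₂ = 514 × (7.5/0.477)^(0.31) = 1208 K.

T₂ ≈ 1210 K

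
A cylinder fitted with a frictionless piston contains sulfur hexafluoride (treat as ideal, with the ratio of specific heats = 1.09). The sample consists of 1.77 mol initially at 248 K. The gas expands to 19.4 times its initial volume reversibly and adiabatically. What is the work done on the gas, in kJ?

W ≈ -9.50 kJ

Adiabatic: T₁V₁^(γ−1) = T₂V₂^(γ−1) ⇒ T₂ = T₁ (V₁/V₂)^(γ−1).
T₂ = 248 × (1/19.4)^(0.09) = 189.9 K.
Q = 0, so ΔU = W_on_gas = nCᵥΔT with Cᵥ = R/(γ−1) = 92.38 J/(mol·K).
ΔU = 1.77 × 92.38 × (189.9 − 248) = -9498 J.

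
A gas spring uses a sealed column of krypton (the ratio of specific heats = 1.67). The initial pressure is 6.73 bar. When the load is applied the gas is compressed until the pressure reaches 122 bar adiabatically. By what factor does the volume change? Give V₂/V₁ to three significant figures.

V₂/V₁ ≈ 0.176

From PV^γ = const, V₂/V₁ = (P₁/P₂)^(1/γ).
V₂/V₁ = (6.73/122)^(0.599) = 0.1764.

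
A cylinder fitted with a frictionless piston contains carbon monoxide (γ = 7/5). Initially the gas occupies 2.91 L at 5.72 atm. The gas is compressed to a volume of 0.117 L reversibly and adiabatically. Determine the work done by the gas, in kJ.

W ≈ -11.0 kJ

P₂ = P₁(V₁/V₂)^γ = 5.72×(2.91/0.117)^(7/5) = 514.5 atm.
For a reversible adiabat, W_by_gas = (P₁V₁ − P₂V₂)/(γ−1).
W_by = (579600×0.00291 − 5.213×10^7×0.000117) / (2/5) = -11030 J.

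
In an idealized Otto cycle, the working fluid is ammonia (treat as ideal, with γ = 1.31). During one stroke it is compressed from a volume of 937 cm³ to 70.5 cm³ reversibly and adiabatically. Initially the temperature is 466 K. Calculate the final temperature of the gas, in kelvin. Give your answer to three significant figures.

Adiabatic: T₁V₁^(γ−1) = T₂V₂^(γ−1) ⇒ T₂ = T₁ (V₁/V₂)^(γ−1).
T₂ = 466 × (937/70.5)^(0.31) = 1039 K.

T₂ ≈ 1040 K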